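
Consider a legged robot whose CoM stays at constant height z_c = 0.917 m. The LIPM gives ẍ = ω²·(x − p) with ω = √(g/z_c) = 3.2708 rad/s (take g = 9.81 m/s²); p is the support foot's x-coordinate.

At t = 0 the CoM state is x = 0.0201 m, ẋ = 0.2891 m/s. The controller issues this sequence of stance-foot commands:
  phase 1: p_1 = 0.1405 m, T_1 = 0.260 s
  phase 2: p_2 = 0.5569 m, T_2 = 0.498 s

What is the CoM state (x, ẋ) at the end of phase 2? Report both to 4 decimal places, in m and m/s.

x = -0.7451, ẋ = -3.9342

phase 1: p=0.1405, T=0.260, ωT=0.850408, cosh=1.383921, sinh=0.956681; start (x,ẋ)=(0.020100, 0.289100) → end (x,ẋ)=(0.058435, 0.023347)
phase 2: p=0.5569, T=0.498, ωT=1.628858, cosh=2.647102, sinh=2.450949; start (x,ẋ)=(0.058435, 0.023347) → end (x,ẋ)=(-0.745093, -3.934175)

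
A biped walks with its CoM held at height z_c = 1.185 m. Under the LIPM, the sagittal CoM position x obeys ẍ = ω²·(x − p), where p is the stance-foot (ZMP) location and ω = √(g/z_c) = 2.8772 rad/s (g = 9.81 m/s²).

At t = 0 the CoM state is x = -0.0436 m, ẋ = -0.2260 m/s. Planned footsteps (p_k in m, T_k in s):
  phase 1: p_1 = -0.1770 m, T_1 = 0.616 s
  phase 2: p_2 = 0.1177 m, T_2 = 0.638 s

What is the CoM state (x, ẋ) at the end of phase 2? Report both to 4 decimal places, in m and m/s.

x = 0.1851, ẋ = 0.3126

phase 1: p=-0.1770, T=0.616, ωT=1.772355, cosh=3.027314, sinh=2.857382; start (x,ẋ)=(-0.043600, -0.226000) → end (x,ẋ)=(0.002400, 0.412543)
phase 2: p=0.1177, T=0.638, ωT=1.835654, cosh=3.214370, sinh=3.054861; start (x,ẋ)=(0.002400, 0.412543) → end (x,ẋ)=(0.185101, 0.312646)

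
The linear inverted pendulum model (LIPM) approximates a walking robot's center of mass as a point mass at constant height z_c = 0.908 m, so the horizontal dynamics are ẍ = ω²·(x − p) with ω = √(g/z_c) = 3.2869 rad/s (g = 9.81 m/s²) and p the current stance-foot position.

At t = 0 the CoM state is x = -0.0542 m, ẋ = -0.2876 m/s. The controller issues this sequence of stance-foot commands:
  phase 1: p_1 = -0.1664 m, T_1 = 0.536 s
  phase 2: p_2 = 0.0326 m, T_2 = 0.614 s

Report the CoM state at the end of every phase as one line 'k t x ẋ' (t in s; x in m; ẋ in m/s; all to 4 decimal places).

1 0.5360 -0.0773 0.1800
2 1.1500 -0.1859 -0.6463

phase 1: p=-0.1664, T=0.536, ωT=1.761778, cosh=2.997261, sinh=2.825522; start (x,ẋ)=(-0.054200, -0.287600) → end (x,ẋ)=(-0.077337, 0.180012)
phase 2: p=0.0326, T=0.614, ωT=2.018157, cosh=3.828671, sinh=3.695771; start (x,ẋ)=(-0.077337, 0.180012) → end (x,ẋ)=(-0.185909, -0.646268)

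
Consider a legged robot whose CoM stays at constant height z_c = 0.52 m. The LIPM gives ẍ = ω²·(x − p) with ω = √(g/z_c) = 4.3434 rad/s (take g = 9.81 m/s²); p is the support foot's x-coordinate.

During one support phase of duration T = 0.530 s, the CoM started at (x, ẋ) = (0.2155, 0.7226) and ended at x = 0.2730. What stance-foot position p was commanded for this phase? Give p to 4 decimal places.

ωT = 4.3434·0.530 = 2.302002; cosh(ωT) = 5.047115, sinh(ωT) = 4.947056
x(T) = p + (x₀−p)·cosh(ωT) + (ẋ₀/ω)·sinh(ωT) ⇒ p·(1 − cosh) = x(T) − x₀·cosh − (ẋ₀/ω)·sinh
numerator   = 0.2730 − (0.2155)·5.047115 − (0.7226/4.3434)·4.947056 = -1.637682
denominator = 1 − 5.047115 = -4.047115
p = -1.637682 / -4.047115 = 0.4047

p = 0.4047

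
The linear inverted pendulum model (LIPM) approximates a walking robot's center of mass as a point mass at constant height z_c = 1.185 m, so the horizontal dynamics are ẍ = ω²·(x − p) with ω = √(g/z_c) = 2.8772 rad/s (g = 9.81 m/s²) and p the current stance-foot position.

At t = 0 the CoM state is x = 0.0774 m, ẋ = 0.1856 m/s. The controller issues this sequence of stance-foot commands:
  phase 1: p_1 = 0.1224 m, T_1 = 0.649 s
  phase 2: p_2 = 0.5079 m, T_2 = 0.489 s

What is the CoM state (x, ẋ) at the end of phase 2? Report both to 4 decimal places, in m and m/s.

x = -0.0707, ẋ = -1.3813

phase 1: p=0.1224, T=0.649, ωT=1.867303, cosh=3.312680, sinh=3.158140; start (x,ẋ)=(0.077400, 0.185600) → end (x,ẋ)=(0.177052, 0.205936)
phase 2: p=0.5079, T=0.489, ωT=1.406951, cosh=2.164187, sinh=1.919298; start (x,ẋ)=(0.177052, 0.205936) → end (x,ẋ)=(-0.070743, -1.381325)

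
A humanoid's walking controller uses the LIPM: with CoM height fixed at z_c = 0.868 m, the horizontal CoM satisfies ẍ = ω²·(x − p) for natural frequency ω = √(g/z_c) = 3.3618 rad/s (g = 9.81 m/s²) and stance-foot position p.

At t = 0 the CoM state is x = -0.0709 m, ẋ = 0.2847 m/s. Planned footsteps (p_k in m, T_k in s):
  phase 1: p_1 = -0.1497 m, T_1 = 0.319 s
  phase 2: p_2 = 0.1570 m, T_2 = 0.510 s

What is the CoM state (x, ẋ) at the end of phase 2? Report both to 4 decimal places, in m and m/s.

x = 0.6043, ẋ = 1.6906

phase 1: p=-0.1497, T=0.319, ωT=1.072414, cosh=1.632304, sinh=1.290122; start (x,ẋ)=(-0.070900, 0.284700) → end (x,ẋ)=(0.088182, 0.806483)
phase 2: p=0.1570, T=0.510, ωT=1.714518, cosh=2.867024, sinh=2.686974; start (x,ẋ)=(0.088182, 0.806483) → end (x,ẋ)=(0.604291, 1.690567)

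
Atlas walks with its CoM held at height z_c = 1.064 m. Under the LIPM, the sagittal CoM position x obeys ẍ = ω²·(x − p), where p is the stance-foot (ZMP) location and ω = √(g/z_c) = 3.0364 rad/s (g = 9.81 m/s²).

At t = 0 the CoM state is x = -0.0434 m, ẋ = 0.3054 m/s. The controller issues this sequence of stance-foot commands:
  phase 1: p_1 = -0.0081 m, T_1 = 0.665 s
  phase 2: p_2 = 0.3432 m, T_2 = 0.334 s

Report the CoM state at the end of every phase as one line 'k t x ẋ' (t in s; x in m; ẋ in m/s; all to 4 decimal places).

1 0.6650 0.2287 0.7739
2 0.9990 0.4698 0.7911

phase 1: p=-0.0081, T=0.665, ωT=2.019206, cosh=3.832551, sinh=3.699791; start (x,ẋ)=(-0.043400, 0.305400) → end (x,ẋ)=(0.228735, 0.773899)
phase 2: p=0.3432, T=0.334, ωT=1.014158, cosh=1.559874, sinh=1.197166; start (x,ẋ)=(0.228735, 0.773899) → end (x,ẋ)=(0.469775, 0.791095)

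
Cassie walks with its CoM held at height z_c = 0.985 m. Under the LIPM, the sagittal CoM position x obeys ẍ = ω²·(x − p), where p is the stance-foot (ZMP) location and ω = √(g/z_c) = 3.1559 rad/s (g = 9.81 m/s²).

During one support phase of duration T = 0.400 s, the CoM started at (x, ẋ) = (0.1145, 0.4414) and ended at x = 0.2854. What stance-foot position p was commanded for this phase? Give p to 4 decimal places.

p = 0.1766

ωT = 3.1559·0.400 = 1.262360; cosh(ωT) = 1.908368, sinh(ωT) = 1.625383
x(T) = p + (x₀−p)·cosh(ωT) + (ẋ₀/ω)·sinh(ωT) ⇒ p·(1 − cosh) = x(T) − x₀·cosh − (ẋ₀/ω)·sinh
numerator   = 0.2854 − (0.1145)·1.908368 − (0.4414/3.1559)·1.625383 = -0.160442
denominator = 1 − 1.908368 = -0.908368
p = -0.160442 / -0.908368 = 0.1766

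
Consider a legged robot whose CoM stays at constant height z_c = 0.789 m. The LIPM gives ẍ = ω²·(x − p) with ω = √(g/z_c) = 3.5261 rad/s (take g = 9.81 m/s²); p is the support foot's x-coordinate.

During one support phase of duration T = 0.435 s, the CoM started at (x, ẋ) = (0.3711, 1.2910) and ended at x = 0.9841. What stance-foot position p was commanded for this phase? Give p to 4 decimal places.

p = 0.5087

ωT = 3.5261·0.435 = 1.533853; cosh(ωT) = 2.425855, sinh(ωT) = 2.210152
x(T) = p + (x₀−p)·cosh(ωT) + (ẋ₀/ω)·sinh(ωT) ⇒ p·(1 − cosh) = x(T) − x₀·cosh − (ẋ₀/ω)·sinh
numerator   = 0.9841 − (0.3711)·2.425855 − (1.2910/3.5261)·2.210152 = -0.725331
denominator = 1 − 2.425855 = -1.425855
p = -0.725331 / -1.425855 = 0.5087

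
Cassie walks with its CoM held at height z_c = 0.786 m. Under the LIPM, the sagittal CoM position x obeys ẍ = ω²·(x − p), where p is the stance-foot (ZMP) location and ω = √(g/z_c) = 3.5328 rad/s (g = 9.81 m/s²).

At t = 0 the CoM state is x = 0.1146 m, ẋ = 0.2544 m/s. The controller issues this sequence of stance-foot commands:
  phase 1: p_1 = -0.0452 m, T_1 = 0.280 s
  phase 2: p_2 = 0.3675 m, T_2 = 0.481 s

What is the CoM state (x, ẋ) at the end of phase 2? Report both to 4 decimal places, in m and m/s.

phase 1: p=-0.0452, T=0.280, ωT=0.989184, cosh=1.530460, sinh=1.158580; start (x,ẋ)=(0.114600, 0.254400) → end (x,ẋ)=(0.282798, 1.043415)
phase 2: p=0.3675, T=0.481, ωT=1.699277, cosh=2.826403, sinh=2.643587; start (x,ẋ)=(0.282798, 1.043415) → end (x,ẋ)=(0.908883, 2.158055)

x = 0.9089, ẋ = 2.1581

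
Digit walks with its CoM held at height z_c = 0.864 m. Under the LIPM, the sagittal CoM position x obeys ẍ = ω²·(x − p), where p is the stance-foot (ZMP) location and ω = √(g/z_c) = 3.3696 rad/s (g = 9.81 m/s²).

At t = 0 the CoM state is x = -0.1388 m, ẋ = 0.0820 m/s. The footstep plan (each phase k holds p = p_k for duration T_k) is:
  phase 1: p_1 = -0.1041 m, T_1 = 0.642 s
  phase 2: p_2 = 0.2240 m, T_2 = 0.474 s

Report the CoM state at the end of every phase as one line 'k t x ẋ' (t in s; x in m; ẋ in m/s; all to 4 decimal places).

1 0.6420 -0.1526 -0.1405
2 1.1160 -0.8428 -3.3664

phase 1: p=-0.1041, T=0.642, ωT=2.163283, cosh=4.407300, sinh=4.292353; start (x,ẋ)=(-0.138800, 0.082000) → end (x,ẋ)=(-0.152578, -0.140485)
phase 2: p=0.2240, T=0.474, ωT=1.597190, cosh=2.570800, sinh=2.368336; start (x,ẋ)=(-0.152578, -0.140485) → end (x,ẋ)=(-0.842847, -3.366381)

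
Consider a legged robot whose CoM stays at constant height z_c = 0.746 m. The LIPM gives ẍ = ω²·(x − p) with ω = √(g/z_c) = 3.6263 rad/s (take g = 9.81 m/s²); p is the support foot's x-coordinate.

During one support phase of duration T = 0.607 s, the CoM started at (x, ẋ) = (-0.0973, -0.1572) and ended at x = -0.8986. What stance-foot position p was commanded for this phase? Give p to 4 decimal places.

p = 0.0728

ωT = 3.6263·0.607 = 2.201164; cosh(ωT) = 4.573100, sinh(ωT) = 4.462426
x(T) = p + (x₀−p)·cosh(ωT) + (ẋ₀/ω)·sinh(ωT) ⇒ p·(1 − cosh) = x(T) − x₀·cosh − (ẋ₀/ω)·sinh
numerator   = -0.8986 − (-0.0973)·4.573100 − (-0.1572/3.6263)·4.462426 = -0.260191
denominator = 1 − 4.573100 = -3.573100
p = -0.260191 / -3.573100 = 0.0728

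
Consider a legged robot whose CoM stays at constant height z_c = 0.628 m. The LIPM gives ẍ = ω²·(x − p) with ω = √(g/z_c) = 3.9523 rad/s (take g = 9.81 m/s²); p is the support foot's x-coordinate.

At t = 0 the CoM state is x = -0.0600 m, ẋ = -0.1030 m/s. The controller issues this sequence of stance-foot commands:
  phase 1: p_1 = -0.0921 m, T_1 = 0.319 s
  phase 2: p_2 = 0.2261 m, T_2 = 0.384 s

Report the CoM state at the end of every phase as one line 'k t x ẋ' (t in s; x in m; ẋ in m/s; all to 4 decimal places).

1 0.3190 -0.0732 0.0095
2 0.7030 -0.4841 -2.5456

phase 1: p=-0.0921, T=0.319, ωT=1.260784, cosh=1.905809, sinh=1.622377; start (x,ẋ)=(-0.060000, -0.103000) → end (x,ẋ)=(-0.073204, 0.009531)
phase 2: p=0.2261, T=0.384, ωT=1.517683, cosh=2.390432, sinh=2.171213; start (x,ẋ)=(-0.073204, 0.009531) → end (x,ẋ)=(-0.484130, -2.545629)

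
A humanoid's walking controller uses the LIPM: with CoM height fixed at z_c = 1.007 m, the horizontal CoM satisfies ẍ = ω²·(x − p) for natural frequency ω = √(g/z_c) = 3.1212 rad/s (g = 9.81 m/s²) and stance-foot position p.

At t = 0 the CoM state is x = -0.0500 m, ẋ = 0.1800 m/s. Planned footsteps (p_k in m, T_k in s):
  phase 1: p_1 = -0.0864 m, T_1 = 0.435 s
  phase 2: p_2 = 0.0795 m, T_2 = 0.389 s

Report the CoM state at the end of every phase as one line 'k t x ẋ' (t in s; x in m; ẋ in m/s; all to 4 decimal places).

phase 1: p=-0.0864, T=0.435, ωT=1.357722, cosh=2.072287, sinh=1.815041; start (x,ẋ)=(-0.050000, 0.180000) → end (x,ẋ)=(0.093705, 0.579222)
phase 2: p=0.0795, T=0.389, ωT=1.214147, cosh=1.832192, sinh=1.535228; start (x,ẋ)=(0.093705, 0.579222) → end (x,ẋ)=(0.390428, 1.129311)

1 0.4350 0.0937 0.5792
2 0.8240 0.3904 1.1293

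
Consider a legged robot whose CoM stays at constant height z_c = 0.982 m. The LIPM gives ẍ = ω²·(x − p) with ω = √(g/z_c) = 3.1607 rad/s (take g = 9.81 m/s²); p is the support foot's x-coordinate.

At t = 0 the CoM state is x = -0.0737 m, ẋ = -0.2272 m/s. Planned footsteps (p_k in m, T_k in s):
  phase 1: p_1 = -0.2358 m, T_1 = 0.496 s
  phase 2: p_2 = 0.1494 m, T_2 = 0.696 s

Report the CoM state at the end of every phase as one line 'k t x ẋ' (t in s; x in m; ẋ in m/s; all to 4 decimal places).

1 0.4960 0.0049 0.6066
2 1.1920 0.3448 0.7356

phase 1: p=-0.2358, T=0.496, ωT=1.567707, cosh=2.502081, sinh=2.293559; start (x,ẋ)=(-0.073700, -0.227200) → end (x,ẋ)=(0.004920, 0.606631)
phase 2: p=0.1494, T=0.696, ωT=2.199847, cosh=4.567227, sinh=4.456407; start (x,ẋ)=(0.004920, 0.606631) → end (x,ẋ)=(0.344842, 0.735566)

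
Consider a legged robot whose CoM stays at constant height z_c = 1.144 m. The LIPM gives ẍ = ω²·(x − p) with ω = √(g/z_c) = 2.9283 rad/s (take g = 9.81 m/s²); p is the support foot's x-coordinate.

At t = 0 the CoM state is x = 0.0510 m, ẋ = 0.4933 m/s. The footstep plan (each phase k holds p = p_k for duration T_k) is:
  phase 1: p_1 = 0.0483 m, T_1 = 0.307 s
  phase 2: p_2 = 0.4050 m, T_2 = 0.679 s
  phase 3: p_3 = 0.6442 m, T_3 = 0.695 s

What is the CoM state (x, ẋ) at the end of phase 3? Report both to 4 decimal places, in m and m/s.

x = 1.4941, ẋ = 2.6026

phase 1: p=0.0483, T=0.307, ωT=0.898988, cosh=1.432048, sinh=1.025067; start (x,ẋ)=(0.051000, 0.493300) → end (x,ẋ)=(0.224849, 0.714534)
phase 2: p=0.4050, T=0.679, ωT=1.988316, cosh=3.720074, sinh=3.583148; start (x,ẋ)=(0.224849, 0.714534) → end (x,ẋ)=(0.609148, 0.767878)
phase 3: p=0.6442, T=0.695, ωT=2.035169, cosh=3.892100, sinh=3.761442; start (x,ẋ)=(0.609148, 0.767878) → end (x,ẋ)=(1.494123, 2.602570)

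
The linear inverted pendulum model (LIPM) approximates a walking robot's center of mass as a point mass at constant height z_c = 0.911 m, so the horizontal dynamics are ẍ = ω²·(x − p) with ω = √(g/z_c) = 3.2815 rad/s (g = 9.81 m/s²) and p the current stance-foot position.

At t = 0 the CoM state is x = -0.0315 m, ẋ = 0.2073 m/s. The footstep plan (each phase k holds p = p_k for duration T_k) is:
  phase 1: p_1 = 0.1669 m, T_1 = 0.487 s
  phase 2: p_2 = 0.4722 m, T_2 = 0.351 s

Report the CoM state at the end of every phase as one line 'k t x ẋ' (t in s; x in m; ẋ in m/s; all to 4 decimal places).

1 0.4870 -0.1938 -1.0100
2 0.8380 -1.1249 -4.8695

phase 1: p=0.1669, T=0.487, ωT=1.598090, cosh=2.572933, sinh=2.370651; start (x,ẋ)=(-0.031500, 0.207300) → end (x,ẋ)=(-0.193810, -1.010042)
phase 2: p=0.4722, T=0.351, ωT=1.151806, cosh=1.739984, sinh=1.423919; start (x,ẋ)=(-0.193810, -1.010042) → end (x,ẋ)=(-1.124928, -4.869451)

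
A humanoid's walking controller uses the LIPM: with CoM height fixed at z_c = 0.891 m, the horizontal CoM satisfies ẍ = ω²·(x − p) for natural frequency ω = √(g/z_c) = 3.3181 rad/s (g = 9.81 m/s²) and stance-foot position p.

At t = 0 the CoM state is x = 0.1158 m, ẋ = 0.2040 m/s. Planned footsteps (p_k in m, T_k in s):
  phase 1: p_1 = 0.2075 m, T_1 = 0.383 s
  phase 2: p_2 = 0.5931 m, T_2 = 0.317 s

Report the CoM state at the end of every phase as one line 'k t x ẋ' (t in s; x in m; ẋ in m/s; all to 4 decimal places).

phase 1: p=0.2075, T=0.383, ωT=1.270832, cosh=1.922208, sinh=1.641610; start (x,ẋ)=(0.115800, 0.204000) → end (x,ẋ)=(0.132161, -0.107362)
phase 2: p=0.5931, T=0.317, ωT=1.051838, cosh=1.606101, sinh=1.256806; start (x,ẋ)=(0.132161, -0.107362) → end (x,ẋ)=(-0.187880, -2.094644)

1 0.3830 0.1322 -0.1074
2 0.7000 -0.1879 -2.0946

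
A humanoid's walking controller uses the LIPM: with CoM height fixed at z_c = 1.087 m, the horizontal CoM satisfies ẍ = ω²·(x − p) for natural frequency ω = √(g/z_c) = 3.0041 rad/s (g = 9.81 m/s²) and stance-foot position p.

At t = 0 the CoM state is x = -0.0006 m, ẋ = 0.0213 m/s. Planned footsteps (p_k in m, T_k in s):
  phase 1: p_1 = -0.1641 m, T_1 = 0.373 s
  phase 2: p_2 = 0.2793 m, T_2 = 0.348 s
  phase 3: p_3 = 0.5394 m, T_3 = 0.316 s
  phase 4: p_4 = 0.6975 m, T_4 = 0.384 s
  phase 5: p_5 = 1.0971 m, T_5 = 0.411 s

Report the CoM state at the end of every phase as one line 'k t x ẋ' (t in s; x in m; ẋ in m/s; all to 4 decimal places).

phase 1: p=-0.1641, T=0.373, ωT=1.120529, cosh=1.696292, sinh=1.370185; start (x,ẋ)=(-0.000600, 0.021300) → end (x,ẋ)=(0.122959, 0.709125)
phase 2: p=0.2793, T=0.348, ωT=1.045427, cosh=1.598077, sinh=1.246535; start (x,ẋ)=(0.122959, 0.709125) → end (x,ẋ)=(0.323702, 0.547783)
phase 3: p=0.5394, T=0.316, ωT=0.949296, cosh=1.485451, sinh=1.098438; start (x,ẋ)=(0.323702, 0.547783) → end (x,ẋ)=(0.419287, 0.101943)
phase 4: p=0.6975, T=0.384, ωT=1.153574, cosh=1.742504, sinh=1.426997; start (x,ẋ)=(0.419287, 0.101943) → end (x,ẋ)=(0.261136, -1.015022)
phase 5: p=1.0971, T=0.411, ωT=1.234685, cosh=1.864111, sinh=1.573185; start (x,ẋ)=(0.261136, -1.015022) → end (x,ẋ)=(-0.992775, -5.842882)

1 0.3730 0.1230 0.7091
2 0.7210 0.3237 0.5478
3 1.0370 0.4193 0.1019
4 1.4210 0.2611 -1.0150
5 1.8320 -0.9928 -5.8429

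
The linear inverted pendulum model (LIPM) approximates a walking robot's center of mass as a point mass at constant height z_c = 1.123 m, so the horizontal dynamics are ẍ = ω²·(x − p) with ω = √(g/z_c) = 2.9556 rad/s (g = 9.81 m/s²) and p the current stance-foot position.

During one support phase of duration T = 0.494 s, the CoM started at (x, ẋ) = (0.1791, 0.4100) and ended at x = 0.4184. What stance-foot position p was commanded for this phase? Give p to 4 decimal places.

ωT = 2.9556·0.494 = 1.460066; cosh(ωT) = 2.269233, sinh(ωT) = 2.037012
x(T) = p + (x₀−p)·cosh(ωT) + (ẋ₀/ω)·sinh(ωT) ⇒ p·(1 − cosh) = x(T) − x₀·cosh − (ẋ₀/ω)·sinh
numerator   = 0.4184 − (0.1791)·2.269233 − (0.4100/2.9556)·2.037012 = -0.270593
denominator = 1 − 2.269233 = -1.269233
p = -0.270593 / -1.269233 = 0.2132

p = 0.2132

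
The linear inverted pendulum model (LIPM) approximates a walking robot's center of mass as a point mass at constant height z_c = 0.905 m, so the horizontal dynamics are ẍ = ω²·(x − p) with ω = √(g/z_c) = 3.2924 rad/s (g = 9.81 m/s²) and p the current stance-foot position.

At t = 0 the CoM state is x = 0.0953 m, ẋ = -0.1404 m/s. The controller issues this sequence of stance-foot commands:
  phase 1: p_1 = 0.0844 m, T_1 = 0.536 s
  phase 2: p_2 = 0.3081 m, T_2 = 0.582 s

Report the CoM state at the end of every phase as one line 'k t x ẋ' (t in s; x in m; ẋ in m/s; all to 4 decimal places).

phase 1: p=0.0844, T=0.536, ωT=1.764726, cosh=3.005604, sinh=2.834370; start (x,ẋ)=(0.095300, -0.140400) → end (x,ẋ)=(-0.003707, -0.320269)
phase 2: p=0.3081, T=0.582, ωT=1.916177, cosh=3.471049, sinh=3.323881; start (x,ẋ)=(-0.003707, -0.320269) → end (x,ẋ)=(-1.097529, -4.523943)

1 0.5360 -0.0037 -0.3203
2 1.1180 -1.0975 -4.5239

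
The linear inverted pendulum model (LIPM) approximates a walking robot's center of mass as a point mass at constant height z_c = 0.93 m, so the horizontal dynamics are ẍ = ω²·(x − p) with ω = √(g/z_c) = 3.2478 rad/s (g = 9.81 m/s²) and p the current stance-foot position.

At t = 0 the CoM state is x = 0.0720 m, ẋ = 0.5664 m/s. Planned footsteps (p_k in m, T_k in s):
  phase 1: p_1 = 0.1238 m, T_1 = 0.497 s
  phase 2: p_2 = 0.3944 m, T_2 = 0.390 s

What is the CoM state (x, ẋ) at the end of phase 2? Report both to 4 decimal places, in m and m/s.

phase 1: p=0.1238, T=0.497, ωT=1.614157, cosh=2.611354, sinh=2.412295; start (x,ẋ)=(0.072000, 0.566400) → end (x,ẋ)=(0.409224, 1.073236)
phase 2: p=0.3944, T=0.390, ωT=1.266642, cosh=1.915346, sinh=1.633570; start (x,ẋ)=(0.409224, 1.073236) → end (x,ẋ)=(0.962606, 2.134267)

x = 0.9626, ẋ = 2.1343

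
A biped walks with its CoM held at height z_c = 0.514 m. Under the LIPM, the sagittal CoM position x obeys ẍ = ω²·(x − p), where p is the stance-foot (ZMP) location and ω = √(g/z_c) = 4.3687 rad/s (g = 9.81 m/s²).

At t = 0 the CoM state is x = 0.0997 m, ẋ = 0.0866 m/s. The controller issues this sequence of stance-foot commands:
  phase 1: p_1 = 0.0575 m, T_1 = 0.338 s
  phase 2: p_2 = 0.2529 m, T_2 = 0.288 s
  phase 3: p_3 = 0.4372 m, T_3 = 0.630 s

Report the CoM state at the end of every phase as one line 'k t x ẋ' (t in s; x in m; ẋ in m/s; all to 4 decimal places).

phase 1: p=0.0575, T=0.338, ωT=1.476621, cosh=2.303267, sinh=2.074858; start (x,ẋ)=(0.099700, 0.086600) → end (x,ẋ)=(0.195827, 0.581982)
phase 2: p=0.2529, T=0.288, ωT=1.258186, cosh=1.901600, sinh=1.617431; start (x,ẋ)=(0.195827, 0.581982) → end (x,ẋ)=(0.359839, 0.703418)
phase 3: p=0.4372, T=0.630, ωT=2.752281, cosh=7.871068, sinh=7.807286; start (x,ẋ)=(0.359839, 0.703418) → end (x,ẋ)=(1.085361, 2.898045)

1 0.3380 0.1958 0.5820
2 0.6260 0.3598 0.7034
3 1.2560 1.0854 2.8980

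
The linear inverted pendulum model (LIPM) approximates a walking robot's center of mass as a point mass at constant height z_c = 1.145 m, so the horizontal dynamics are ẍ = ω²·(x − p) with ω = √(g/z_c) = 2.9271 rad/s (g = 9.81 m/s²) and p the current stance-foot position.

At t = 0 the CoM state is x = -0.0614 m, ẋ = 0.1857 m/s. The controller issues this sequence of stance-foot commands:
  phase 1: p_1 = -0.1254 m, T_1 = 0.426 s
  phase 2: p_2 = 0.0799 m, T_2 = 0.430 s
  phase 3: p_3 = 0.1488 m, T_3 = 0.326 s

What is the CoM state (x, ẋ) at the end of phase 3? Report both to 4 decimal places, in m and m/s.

phase 1: p=-0.1254, T=0.426, ωT=1.246945, cosh=1.883538, sinh=1.596157; start (x,ẋ)=(-0.061400, 0.185700) → end (x,ẋ)=(0.096409, 0.648788)
phase 2: p=0.0799, T=0.430, ωT=1.258653, cosh=1.902356, sinh=1.618320; start (x,ẋ)=(0.096409, 0.648788) → end (x,ẋ)=(0.470005, 1.312430)
phase 3: p=0.1488, T=0.326, ωT=0.954235, cosh=1.490895, sinh=1.105788; start (x,ẋ)=(0.470005, 1.312430) → end (x,ẋ)=(1.123487, 2.996355)

x = 1.1235, ẋ = 2.9964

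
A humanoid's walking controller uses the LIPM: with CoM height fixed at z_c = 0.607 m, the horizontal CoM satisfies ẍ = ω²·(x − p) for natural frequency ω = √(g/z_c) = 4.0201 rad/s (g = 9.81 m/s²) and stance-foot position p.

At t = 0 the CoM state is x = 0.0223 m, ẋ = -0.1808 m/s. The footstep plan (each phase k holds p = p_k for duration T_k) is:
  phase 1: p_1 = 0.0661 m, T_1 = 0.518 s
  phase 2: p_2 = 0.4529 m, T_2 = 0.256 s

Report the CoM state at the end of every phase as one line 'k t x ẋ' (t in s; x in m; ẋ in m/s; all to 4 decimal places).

1 0.5180 -0.2900 -1.4321
2 0.7740 -1.1542 -5.9053

phase 1: p=0.0661, T=0.518, ωT=2.082412, cosh=4.074213, sinh=3.949584; start (x,ẋ)=(0.022300, -0.180800) → end (x,ẋ)=(-0.289979, -1.432062)
phase 2: p=0.4529, T=0.256, ωT=1.029146, cosh=1.577993, sinh=1.220681; start (x,ẋ)=(-0.289979, -1.432062) → end (x,ẋ)=(-1.154196, -5.905284)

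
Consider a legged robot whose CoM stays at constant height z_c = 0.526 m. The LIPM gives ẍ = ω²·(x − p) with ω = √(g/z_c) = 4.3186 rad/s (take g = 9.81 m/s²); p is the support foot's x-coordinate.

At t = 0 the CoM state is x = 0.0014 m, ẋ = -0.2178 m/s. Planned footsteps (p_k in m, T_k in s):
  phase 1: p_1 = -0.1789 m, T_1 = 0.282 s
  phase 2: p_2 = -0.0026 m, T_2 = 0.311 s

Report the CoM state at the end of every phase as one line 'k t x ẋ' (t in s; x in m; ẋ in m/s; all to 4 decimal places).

1 0.2820 0.0747 0.8004
2 0.5930 0.4864 2.2334

phase 1: p=-0.1789, T=0.282, ωT=1.217845, cosh=1.837882, sinh=1.542015; start (x,ẋ)=(0.001400, -0.217800) → end (x,ẋ)=(0.074702, 0.800389)
phase 2: p=-0.0026, T=0.311, ωT=1.343085, cosh=2.045941, sinh=1.784901; start (x,ẋ)=(0.074702, 0.800389) → end (x,ẋ)=(0.486360, 2.233411)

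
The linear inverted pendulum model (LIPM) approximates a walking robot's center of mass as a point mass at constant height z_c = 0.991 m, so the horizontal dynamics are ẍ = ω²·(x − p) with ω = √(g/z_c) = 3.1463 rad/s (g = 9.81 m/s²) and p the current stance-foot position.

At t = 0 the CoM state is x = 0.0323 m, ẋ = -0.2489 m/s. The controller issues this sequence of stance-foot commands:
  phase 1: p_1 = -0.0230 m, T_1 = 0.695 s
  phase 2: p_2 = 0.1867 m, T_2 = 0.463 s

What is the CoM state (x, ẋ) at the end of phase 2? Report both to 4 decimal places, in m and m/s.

phase 1: p=-0.0230, T=0.695, ωT=2.186678, cosh=4.508937, sinh=4.396647; start (x,ẋ)=(0.032300, -0.248900) → end (x,ẋ)=(-0.121469, -0.357300)
phase 2: p=0.1867, T=0.463, ωT=1.456737, cosh=2.262463, sinh=2.029468; start (x,ẋ)=(-0.121469, -0.357300) → end (x,ẋ)=(-0.740992, -2.776136)

x = -0.7410, ẋ = -2.7761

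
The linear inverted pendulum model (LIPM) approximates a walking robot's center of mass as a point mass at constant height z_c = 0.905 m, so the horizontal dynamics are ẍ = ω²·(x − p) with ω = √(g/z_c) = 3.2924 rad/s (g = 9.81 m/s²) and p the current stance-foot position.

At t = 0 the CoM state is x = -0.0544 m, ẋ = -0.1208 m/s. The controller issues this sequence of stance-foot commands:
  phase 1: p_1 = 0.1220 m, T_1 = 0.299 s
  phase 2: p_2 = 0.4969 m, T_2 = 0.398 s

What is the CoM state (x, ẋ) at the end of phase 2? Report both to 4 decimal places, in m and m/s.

phase 1: p=0.1220, T=0.299, ωT=0.984428, cosh=1.524966, sinh=1.151313; start (x,ẋ)=(-0.054400, -0.120800) → end (x,ẋ)=(-0.189246, -0.852875)
phase 2: p=0.4969, T=0.398, ωT=1.310375, cosh=1.988642, sinh=1.718923; start (x,ẋ)=(-0.189246, -0.852875) → end (x,ẋ)=(-1.312875, -5.579227)

x = -1.3129, ẋ = -5.5792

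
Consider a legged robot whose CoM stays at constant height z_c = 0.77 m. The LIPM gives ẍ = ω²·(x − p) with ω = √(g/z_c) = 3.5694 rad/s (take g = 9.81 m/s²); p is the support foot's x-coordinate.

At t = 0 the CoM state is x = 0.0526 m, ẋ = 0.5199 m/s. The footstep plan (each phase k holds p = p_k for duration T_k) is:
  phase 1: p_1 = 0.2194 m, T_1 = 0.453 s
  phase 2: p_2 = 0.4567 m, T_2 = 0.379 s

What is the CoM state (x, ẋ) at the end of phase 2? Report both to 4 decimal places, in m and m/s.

x = -0.2470, ẋ = -2.2355

phase 1: p=0.2194, T=0.453, ωT=1.616938, cosh=2.618074, sinh=2.419568; start (x,ẋ)=(0.052600, 0.519900) → end (x,ẋ)=(0.135127, -0.079416)
phase 2: p=0.4567, T=0.379, ωT=1.352803, cosh=2.063383, sinh=1.804868; start (x,ẋ)=(0.135127, -0.079416) → end (x,ẋ)=(-0.246985, -2.235536)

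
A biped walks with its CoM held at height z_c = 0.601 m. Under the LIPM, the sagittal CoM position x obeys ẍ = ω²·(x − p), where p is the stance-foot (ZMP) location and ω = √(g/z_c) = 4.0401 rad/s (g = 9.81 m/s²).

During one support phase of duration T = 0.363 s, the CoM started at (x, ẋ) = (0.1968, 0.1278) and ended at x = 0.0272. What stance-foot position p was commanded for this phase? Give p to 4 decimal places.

p = 0.3796

ωT = 4.0401·0.363 = 1.466556; cosh(ωT) = 2.282501, sinh(ωT) = 2.051782
x(T) = p + (x₀−p)·cosh(ωT) + (ẋ₀/ω)·sinh(ωT) ⇒ p·(1 − cosh) = x(T) − x₀·cosh − (ẋ₀/ω)·sinh
numerator   = 0.0272 − (0.1968)·2.282501 − (0.1278/4.0401)·2.051782 = -0.486900
denominator = 1 − 2.282501 = -1.282501
p = -0.486900 / -1.282501 = 0.3796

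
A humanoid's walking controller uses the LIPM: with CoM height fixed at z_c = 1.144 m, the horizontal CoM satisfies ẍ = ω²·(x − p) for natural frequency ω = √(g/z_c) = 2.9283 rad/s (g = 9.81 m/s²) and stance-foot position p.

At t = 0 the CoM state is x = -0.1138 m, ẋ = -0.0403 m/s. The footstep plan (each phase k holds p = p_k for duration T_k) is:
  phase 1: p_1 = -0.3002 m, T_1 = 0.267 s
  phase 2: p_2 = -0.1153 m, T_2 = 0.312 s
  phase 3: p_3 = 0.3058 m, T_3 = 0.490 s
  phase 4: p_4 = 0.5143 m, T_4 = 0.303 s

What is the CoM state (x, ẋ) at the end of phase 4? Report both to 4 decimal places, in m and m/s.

phase 1: p=-0.3002, T=0.267, ωT=0.781856, cosh=1.321541, sinh=0.863985; start (x,ẋ)=(-0.113800, -0.040300) → end (x,ẋ)=(-0.065755, 0.418335)
phase 2: p=-0.1153, T=0.312, ωT=0.913630, cosh=1.447211, sinh=1.046145; start (x,ẋ)=(-0.065755, 0.418335) → end (x,ẋ)=(0.105853, 0.757196)
phase 3: p=0.3058, T=0.490, ωT=1.434867, cosh=2.218617, sinh=1.980470; start (x,ẋ)=(0.105853, 0.757196) → end (x,ẋ)=(0.374302, 0.520355)
phase 4: p=0.5143, T=0.303, ωT=0.887275, cosh=1.420140, sinh=1.008363; start (x,ẋ)=(0.374302, 0.520355) → end (x,ẋ)=(0.494668, 0.325592)

x = 0.4947, ẋ = 0.3256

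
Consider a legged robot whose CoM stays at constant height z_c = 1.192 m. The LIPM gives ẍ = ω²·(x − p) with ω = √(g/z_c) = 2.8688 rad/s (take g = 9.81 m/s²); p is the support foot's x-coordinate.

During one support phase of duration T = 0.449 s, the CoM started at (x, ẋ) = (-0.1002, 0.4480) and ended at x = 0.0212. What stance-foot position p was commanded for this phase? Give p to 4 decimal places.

ωT = 2.8688·0.449 = 1.288091; cosh(ωT) = 1.950828, sinh(ωT) = 1.675031
x(T) = p + (x₀−p)·cosh(ωT) + (ẋ₀/ω)·sinh(ωT) ⇒ p·(1 − cosh) = x(T) − x₀·cosh − (ẋ₀/ω)·sinh
numerator   = 0.0212 − (-0.1002)·1.950828 − (0.4480/2.8688)·1.675031 = -0.044905
denominator = 1 − 1.950828 = -0.950828
p = -0.044905 / -0.950828 = 0.0472

p = 0.0472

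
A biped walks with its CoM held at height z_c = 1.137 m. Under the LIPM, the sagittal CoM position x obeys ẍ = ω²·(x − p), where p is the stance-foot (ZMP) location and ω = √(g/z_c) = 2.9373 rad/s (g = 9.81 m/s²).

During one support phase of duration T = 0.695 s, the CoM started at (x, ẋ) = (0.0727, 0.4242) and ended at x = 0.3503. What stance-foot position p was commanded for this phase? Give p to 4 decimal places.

ωT = 2.9373·0.695 = 2.041424; cosh(ωT) = 3.915704, sinh(ωT) = 3.785860
x(T) = p + (x₀−p)·cosh(ωT) + (ẋ₀/ω)·sinh(ωT) ⇒ p·(1 − cosh) = x(T) − x₀·cosh − (ẋ₀/ω)·sinh
numerator   = 0.3503 − (0.0727)·3.915704 − (0.4242/2.9373)·3.785860 = -0.481119
denominator = 1 − 3.915704 = -2.915704
p = -0.481119 / -2.915704 = 0.1650

p = 0.1650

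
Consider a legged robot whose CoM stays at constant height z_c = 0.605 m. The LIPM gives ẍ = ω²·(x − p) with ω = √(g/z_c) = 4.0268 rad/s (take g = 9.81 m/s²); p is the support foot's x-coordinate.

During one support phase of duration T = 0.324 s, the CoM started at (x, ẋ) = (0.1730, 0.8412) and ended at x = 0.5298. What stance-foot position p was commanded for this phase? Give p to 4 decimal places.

ωT = 4.0268·0.324 = 1.304683; cosh(ωT) = 1.978890, sinh(ωT) = 1.707631
x(T) = p + (x₀−p)·cosh(ωT) + (ẋ₀/ω)·sinh(ωT) ⇒ p·(1 − cosh) = x(T) − x₀·cosh − (ẋ₀/ω)·sinh
numerator   = 0.5298 − (0.1730)·1.978890 − (0.8412/4.0268)·1.707631 = -0.169273
denominator = 1 − 1.978890 = -0.978890
p = -0.169273 / -0.978890 = 0.1729

p = 0.1729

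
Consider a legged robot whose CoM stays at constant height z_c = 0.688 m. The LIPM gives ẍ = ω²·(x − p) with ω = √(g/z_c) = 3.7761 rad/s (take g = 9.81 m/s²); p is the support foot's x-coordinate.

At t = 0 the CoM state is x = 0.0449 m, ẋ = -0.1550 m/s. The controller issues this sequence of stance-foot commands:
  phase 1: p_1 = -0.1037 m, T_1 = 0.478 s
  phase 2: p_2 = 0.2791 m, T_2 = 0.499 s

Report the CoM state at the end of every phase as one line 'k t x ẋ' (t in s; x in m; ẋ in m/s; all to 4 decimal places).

1 0.4780 0.2388 1.1757
2 0.9770 1.1445 3.4696

phase 1: p=-0.1037, T=0.478, ωT=1.804976, cosh=3.122151, sinh=2.957673; start (x,ẋ)=(0.044900, -0.155000) → end (x,ẋ)=(0.238846, 1.175701)
phase 2: p=0.2791, T=0.499, ωT=1.884274, cosh=3.366757, sinh=3.214817; start (x,ẋ)=(0.238846, 1.175701) → end (x,ẋ)=(1.144519, 3.469639)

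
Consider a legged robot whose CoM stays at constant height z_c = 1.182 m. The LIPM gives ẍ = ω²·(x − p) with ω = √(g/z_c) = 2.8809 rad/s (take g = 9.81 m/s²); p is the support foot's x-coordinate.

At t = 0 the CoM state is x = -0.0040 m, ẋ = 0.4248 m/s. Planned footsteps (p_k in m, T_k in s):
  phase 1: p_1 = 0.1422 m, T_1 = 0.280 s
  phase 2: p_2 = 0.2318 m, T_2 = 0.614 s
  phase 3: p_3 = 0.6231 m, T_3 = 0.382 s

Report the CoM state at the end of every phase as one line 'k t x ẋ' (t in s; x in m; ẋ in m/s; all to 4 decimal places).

1 0.2800 0.0781 0.1928
2 0.8940 -0.0415 -0.6789
3 1.2760 -0.8012 -3.6921

phase 1: p=0.1422, T=0.280, ωT=0.806652, cosh=1.343372, sinh=0.897022; start (x,ẋ)=(-0.004000, 0.424800) → end (x,ẋ)=(0.078068, 0.192850)
phase 2: p=0.2318, T=0.614, ωT=1.768873, cosh=3.017382, sinh=2.846857; start (x,ẋ)=(0.078068, 0.192850) → end (x,ẋ)=(-0.041496, -0.678929)
phase 3: p=0.6231, T=0.382, ωT=1.100504, cosh=1.669192, sinh=1.336488; start (x,ẋ)=(-0.041496, -0.678929) → end (x,ẋ)=(-0.801202, -3.692149)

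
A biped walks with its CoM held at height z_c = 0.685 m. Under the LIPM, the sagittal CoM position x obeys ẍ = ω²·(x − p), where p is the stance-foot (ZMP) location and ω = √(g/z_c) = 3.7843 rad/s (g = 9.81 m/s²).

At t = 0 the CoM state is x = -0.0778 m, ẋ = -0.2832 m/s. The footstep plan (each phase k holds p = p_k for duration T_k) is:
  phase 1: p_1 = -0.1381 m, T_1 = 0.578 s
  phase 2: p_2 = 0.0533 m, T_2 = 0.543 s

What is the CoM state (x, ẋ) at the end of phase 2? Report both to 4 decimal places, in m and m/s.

x = -1.2106, ẋ = -4.6974

phase 1: p=-0.1381, T=0.578, ωT=2.187325, cosh=4.511782, sinh=4.399565; start (x,ẋ)=(-0.077800, -0.283200) → end (x,ẋ)=(-0.195283, -0.273785)
phase 2: p=0.0533, T=0.543, ωT=2.054875, cosh=3.966985, sinh=3.838876; start (x,ẋ)=(-0.195283, -0.273785) → end (x,ẋ)=(-1.210560, -4.697385)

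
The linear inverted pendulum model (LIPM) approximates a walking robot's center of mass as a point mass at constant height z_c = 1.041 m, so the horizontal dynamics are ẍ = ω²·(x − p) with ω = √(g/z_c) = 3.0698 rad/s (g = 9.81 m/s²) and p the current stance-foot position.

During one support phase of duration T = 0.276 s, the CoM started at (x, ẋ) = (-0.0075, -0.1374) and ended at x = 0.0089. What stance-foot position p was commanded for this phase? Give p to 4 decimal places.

p = -0.1625

ωT = 3.0698·0.276 = 0.847265; cosh(ωT) = 1.380921, sinh(ωT) = 0.952335
x(T) = p + (x₀−p)·cosh(ωT) + (ẋ₀/ω)·sinh(ωT) ⇒ p·(1 − cosh) = x(T) − x₀·cosh − (ẋ₀/ω)·sinh
numerator   = 0.0089 − (-0.0075)·1.380921 − (-0.1374/3.0698)·0.952335 = 0.061882
denominator = 1 − 1.380921 = -0.380921
p = 0.061882 / -0.380921 = -0.1625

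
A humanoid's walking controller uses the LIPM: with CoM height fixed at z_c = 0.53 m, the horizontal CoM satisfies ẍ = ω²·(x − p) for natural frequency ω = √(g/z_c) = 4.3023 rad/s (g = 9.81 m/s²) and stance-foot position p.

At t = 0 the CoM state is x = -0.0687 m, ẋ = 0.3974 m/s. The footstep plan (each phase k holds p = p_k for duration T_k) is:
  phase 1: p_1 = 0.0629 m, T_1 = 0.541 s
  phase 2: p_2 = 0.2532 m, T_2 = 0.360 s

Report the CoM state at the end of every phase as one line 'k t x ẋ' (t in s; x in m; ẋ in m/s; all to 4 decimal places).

1 0.5410 -0.1491 -0.8183
2 0.9010 -1.1635 -5.9013

phase 1: p=0.0629, T=0.541, ωT=2.327544, cosh=5.175134, sinh=5.077599; start (x,ẋ)=(-0.068700, 0.397400) → end (x,ẋ)=(-0.149134, -0.818250)
phase 2: p=0.2532, T=0.360, ωT=1.548828, cosh=2.459224, sinh=2.246727; start (x,ẋ)=(-0.149134, -0.818250) → end (x,ẋ)=(-1.163532, -5.901259)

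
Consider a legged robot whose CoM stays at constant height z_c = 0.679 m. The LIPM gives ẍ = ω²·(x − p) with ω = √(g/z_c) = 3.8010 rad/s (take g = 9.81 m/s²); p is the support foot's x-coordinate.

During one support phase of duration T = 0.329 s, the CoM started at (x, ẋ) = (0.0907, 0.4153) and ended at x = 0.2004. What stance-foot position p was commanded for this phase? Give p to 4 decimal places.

p = 0.1643

ωT = 3.8010·0.329 = 1.250529; cosh(ωT) = 1.889272, sinh(ωT) = 1.602918
x(T) = p + (x₀−p)·cosh(ωT) + (ẋ₀/ω)·sinh(ωT) ⇒ p·(1 − cosh) = x(T) − x₀·cosh − (ẋ₀/ω)·sinh
numerator   = 0.2004 − (0.0907)·1.889272 − (0.4153/3.8010)·1.602918 = -0.146093
denominator = 1 − 1.889272 = -0.889272
p = -0.146093 / -0.889272 = 0.1643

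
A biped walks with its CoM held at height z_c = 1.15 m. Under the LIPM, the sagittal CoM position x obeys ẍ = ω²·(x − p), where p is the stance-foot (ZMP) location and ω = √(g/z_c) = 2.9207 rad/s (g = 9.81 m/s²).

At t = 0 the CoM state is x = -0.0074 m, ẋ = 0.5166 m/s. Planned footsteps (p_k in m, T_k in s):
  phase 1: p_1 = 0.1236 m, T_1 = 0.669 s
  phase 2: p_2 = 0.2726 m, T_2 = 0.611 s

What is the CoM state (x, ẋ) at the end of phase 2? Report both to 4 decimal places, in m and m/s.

x = 0.7768, ẋ = 1.5671

phase 1: p=0.1236, T=0.669, ωT=1.953948, cosh=3.599104, sinh=3.457390; start (x,ẋ)=(-0.007400, 0.516600) → end (x,ẋ)=(0.263645, 0.536459)
phase 2: p=0.2726, T=0.611, ωT=1.784548, cosh=3.062379, sinh=2.894506; start (x,ẋ)=(0.263645, 0.536459) → end (x,ẋ)=(0.776823, 1.567133)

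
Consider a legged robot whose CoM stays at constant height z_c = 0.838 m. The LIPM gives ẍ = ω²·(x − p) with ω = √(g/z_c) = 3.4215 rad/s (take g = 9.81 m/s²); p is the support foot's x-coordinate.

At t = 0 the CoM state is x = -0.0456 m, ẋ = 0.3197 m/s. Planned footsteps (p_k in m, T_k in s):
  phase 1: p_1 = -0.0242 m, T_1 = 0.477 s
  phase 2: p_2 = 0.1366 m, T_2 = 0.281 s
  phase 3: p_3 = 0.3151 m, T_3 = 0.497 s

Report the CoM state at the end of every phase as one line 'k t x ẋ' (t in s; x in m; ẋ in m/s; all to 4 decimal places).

phase 1: p=-0.0242, T=0.477, ωT=1.632055, cosh=2.654952, sinh=2.459425; start (x,ẋ)=(-0.045600, 0.319700) → end (x,ẋ)=(0.148789, 0.668709)
phase 2: p=0.1366, T=0.281, ωT=0.961442, cosh=1.498903, sinh=1.116561; start (x,ẋ)=(0.148789, 0.668709) → end (x,ẋ)=(0.373095, 1.048896)
phase 3: p=0.3151, T=0.497, ωT=1.700486, cosh=2.829600, sinh=2.647005; start (x,ẋ)=(0.373095, 1.048896) → end (x,ẋ)=(1.290668, 3.493196)

1 0.4770 0.1488 0.6687
2 0.7580 0.3731 1.0489
3 1.2550 1.2907 3.4932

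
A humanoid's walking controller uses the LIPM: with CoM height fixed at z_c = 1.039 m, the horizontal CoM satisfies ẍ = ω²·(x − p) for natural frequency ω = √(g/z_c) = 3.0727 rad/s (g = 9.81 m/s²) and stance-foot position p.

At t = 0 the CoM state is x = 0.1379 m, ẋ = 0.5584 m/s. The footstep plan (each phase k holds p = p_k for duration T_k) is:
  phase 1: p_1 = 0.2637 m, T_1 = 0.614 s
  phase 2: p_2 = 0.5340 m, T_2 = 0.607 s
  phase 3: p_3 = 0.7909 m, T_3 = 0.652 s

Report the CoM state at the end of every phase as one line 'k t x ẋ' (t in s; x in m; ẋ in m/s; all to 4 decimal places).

phase 1: p=0.2637, T=0.614, ωT=1.886638, cosh=3.374366, sinh=3.222785; start (x,ẋ)=(0.137900, 0.558400) → end (x,ẋ)=(0.424880, 0.638492)
phase 2: p=0.5340, T=0.607, ωT=1.865129, cosh=3.305822, sinh=3.150946; start (x,ẋ)=(0.424880, 0.638492) → end (x,ẋ)=(0.828019, 1.054248)
phase 3: p=0.7909, T=0.652, ωT=2.003400, cosh=3.774550, sinh=3.639674; start (x,ẋ)=(0.828019, 1.054248) → end (x,ẋ)=(2.179785, 4.394436)

1 0.6140 0.4249 0.6385
2 1.2210 0.8280 1.0542
3 1.8730 2.1798 4.3944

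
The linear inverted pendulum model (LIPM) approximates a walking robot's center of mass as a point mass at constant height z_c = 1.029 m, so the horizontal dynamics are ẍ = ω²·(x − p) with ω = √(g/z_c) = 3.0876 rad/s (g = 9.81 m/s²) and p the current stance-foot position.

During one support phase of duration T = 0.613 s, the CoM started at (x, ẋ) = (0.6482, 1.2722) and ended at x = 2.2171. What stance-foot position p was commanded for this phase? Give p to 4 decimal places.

ωT = 3.0876·0.613 = 1.892699; cosh(ωT) = 3.393961, sinh(ωT) = 3.243296
x(T) = p + (x₀−p)·cosh(ωT) + (ẋ₀/ω)·sinh(ωT) ⇒ p·(1 − cosh) = x(T) − x₀·cosh − (ẋ₀/ω)·sinh
numerator   = 2.2171 − (0.6482)·3.393961 − (1.2722/3.0876)·3.243296 = -1.319218
denominator = 1 − 3.393961 = -2.393961
p = -1.319218 / -2.393961 = 0.5511

p = 0.5511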